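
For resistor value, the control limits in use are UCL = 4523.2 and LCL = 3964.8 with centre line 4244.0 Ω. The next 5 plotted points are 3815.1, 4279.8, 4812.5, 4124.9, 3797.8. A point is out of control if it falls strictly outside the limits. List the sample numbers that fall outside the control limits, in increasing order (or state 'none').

1, 3, 5

Compare each point to [3964.8, 4523.2]: sample 1 = 3815.1 < LCL; sample 3 = 4812.5 > UCL; sample 5 = 3797.8 < LCL.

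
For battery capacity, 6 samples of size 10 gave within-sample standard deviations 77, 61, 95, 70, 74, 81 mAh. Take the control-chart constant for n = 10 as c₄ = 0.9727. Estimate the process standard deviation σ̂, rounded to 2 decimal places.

78.48

s̄ = (77 + 61 + 95 + 70 + 74 + 81) / 6 = 76.3333
σ̂ = s̄ / c₄ = 76.3333 / 0.9727 = 78.4757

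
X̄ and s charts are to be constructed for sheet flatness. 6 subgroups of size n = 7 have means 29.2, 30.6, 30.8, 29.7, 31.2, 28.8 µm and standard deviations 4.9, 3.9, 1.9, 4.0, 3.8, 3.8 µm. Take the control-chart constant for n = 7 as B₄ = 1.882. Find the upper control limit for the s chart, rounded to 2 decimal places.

s̄ = (4.9 + 3.9 + 1.9 + 4.0 + 3.8 + 3.8) / 6 = 3.7167
UCL_s = B₄·s̄ = 1.882 × 3.7167 = 6.9948

6.99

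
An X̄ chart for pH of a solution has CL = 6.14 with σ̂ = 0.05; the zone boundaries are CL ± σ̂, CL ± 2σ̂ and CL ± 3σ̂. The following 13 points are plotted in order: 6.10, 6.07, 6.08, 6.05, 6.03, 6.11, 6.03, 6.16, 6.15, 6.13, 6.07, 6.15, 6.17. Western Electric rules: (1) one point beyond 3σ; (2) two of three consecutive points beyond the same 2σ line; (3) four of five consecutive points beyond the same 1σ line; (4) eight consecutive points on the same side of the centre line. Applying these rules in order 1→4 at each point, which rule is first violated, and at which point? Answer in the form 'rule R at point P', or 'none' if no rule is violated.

Zone of each point (C = within 1σ̂, B = 1σ̂–2σ̂, A = 2σ̂–3σ̂, * = beyond 3σ̂; sign = side of CL): 1:-C, 2:-B, 3:-B, 4:-B, 5:-A, 6:-C, 7:-A, 8:+C, 9:+C, 10:-C, 11:-B, 12:+C, 13:+C
Rule 3 (four of five consecutive points beyond the same 1σ limit) is satisfied at point 5.

rule 3 at point 5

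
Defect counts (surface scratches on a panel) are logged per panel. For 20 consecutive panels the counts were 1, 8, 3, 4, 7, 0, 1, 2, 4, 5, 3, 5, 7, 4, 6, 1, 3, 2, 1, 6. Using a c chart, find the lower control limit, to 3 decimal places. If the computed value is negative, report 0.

c̄ = (1 + 8 + 3 + 4 + 7 + 0 + 1 + 2 + 4 + 5 + 3 + 5 + 7 + 4 + 6 + 1 + 3 + 2 + 1 + 6) / 20 = 73 / 20 = 3.6500
LCL = c̄ − 3√c̄ = 3.6500 − 3 × 1.9105 = -2.0815 → 0 (cannot be negative)

0.000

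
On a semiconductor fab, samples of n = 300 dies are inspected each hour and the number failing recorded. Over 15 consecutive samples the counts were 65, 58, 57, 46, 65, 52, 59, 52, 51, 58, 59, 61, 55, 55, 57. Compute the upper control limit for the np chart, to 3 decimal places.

p̄ = Σdᵢ / (k·n) = 850 / (15 × 300) = 0.18889
UCL = np̄ + 3·√(np̄(1−p̄)) = 56.6667 + 3 × √(56.6667×0.81111) = 56.6667 + 3 × 6.7796 = 77.0055

77.005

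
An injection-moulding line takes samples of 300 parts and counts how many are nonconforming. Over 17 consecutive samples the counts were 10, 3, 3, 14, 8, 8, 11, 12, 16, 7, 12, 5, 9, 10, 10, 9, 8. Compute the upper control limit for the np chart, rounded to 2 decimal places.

18.04

p̄ = Σdᵢ / (k·n) = 155 / (17 × 300) = 0.03039
UCL = np̄ + 3·√(np̄(1−p̄)) = 9.1176 + 3 × √(9.1176×0.96961) = 9.1176 + 3 × 2.9733 = 18.0376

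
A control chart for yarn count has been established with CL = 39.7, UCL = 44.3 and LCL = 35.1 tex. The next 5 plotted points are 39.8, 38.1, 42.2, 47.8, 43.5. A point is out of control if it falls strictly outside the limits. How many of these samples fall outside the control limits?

1

Compare each point to [35.1, 44.3]: sample 4 = 47.8 > UCL.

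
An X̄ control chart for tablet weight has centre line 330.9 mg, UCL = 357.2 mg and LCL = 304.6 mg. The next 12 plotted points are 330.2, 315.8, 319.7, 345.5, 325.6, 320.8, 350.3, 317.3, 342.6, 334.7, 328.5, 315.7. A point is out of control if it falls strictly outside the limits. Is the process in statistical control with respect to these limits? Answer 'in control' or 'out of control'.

All 12 points lie within [304.6, 357.2].

in control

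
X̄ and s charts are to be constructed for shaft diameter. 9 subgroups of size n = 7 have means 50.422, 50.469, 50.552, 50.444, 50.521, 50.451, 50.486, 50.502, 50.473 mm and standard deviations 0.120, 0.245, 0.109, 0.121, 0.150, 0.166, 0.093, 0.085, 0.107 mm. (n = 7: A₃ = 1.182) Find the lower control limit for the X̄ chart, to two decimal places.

50.32

X̄̄ = (50.422 + 50.469 + 50.552 + 50.444 + 50.521 + 50.451 + 50.486 + 50.502 + 50.473) / 9 = 50.4800
s̄ = (0.120 + 0.245 + 0.109 + 0.121 + 0.150 + 0.166 + 0.093 + 0.085 + 0.107) / 9 = 0.1329
LCL = X̄̄ − A₃·s̄ = 50.4800 − 1.182 × 0.1329 = 50.3229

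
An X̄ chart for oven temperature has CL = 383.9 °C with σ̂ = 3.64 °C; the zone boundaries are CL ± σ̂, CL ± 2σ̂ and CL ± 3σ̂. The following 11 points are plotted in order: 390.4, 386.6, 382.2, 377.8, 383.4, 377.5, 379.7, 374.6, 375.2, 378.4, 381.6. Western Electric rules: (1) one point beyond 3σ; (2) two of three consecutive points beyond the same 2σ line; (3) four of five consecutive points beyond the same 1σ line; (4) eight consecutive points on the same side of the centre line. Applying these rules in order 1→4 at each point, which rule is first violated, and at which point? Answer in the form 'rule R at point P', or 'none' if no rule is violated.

rule 3 at point 8

Zone of each point (C = within 1σ̂, B = 1σ̂–2σ̂, A = 2σ̂–3σ̂, * = beyond 3σ̂; sign = side of CL): 1:+B, 2:+C, 3:-C, 4:-B, 5:-C, 6:-B, 7:-B, 8:-A, 9:-A, 10:-B, 11:-C
Rule 3 (four of five consecutive points beyond the same 1σ limit) is satisfied at point 8.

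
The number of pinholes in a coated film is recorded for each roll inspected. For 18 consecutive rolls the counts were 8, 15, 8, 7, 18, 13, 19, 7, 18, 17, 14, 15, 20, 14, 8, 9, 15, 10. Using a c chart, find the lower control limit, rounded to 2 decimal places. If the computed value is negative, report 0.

c̄ = (8 + 15 + 8 + 7 + 18 + 13 + 19 + 7 + 18 + 17 + 14 + 15 + 20 + 14 + 8 + 9 + 15 + 10) / 18 = 235 / 18 = 13.0556
LCL = c̄ − 3√c̄ = 13.0556 − 3 × 3.6132 = 2.2158

2.22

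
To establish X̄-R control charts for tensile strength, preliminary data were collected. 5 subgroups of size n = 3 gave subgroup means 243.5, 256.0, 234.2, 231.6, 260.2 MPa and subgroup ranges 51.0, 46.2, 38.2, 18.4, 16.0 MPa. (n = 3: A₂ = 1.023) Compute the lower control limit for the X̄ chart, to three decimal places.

X̄̄ = (243.5 + 256.0 + 234.2 + 231.6 + 260.2) / 5 = 1225.5000 / 5 = 245.1000
R̄ = (51.0 + 46.2 + 38.2 + 18.4 + 16.0) / 5 = 169.8000 / 5 = 33.9600
LCL = X̄̄ − A₂·R̄ = 245.1000 − 1.023 × 33.9600 = 210.3589

210.359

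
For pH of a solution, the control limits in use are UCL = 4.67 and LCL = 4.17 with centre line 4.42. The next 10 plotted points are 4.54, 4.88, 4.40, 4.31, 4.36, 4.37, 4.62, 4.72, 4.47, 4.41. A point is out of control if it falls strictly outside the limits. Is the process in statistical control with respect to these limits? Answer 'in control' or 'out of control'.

Compare each point to [4.17, 4.67]: sample 2 = 4.88 > UCL; sample 8 = 4.72 > UCL.

out of control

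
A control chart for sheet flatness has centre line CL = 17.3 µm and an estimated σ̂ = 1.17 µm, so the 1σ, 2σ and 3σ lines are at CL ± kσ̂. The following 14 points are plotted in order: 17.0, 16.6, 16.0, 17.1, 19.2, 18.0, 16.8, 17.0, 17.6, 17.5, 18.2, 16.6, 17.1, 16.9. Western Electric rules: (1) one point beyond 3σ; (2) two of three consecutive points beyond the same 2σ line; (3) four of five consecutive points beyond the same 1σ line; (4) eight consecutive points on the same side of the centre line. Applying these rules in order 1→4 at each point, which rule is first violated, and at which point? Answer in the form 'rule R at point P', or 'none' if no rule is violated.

Zone of each point (C = within 1σ̂, B = 1σ̂–2σ̂, A = 2σ̂–3σ̂, * = beyond 3σ̂; sign = side of CL): 1:-C, 2:-C, 3:-B, 4:-C, 5:+B, 6:+C, 7:-C, 8:-C, 9:+C, 10:+C, 11:+C, 12:-C, 13:-C, 14:-C
No rule fires across all 14 points.

none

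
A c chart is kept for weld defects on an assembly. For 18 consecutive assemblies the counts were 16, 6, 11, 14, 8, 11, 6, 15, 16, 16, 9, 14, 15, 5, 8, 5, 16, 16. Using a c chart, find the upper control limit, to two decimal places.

21.67

c̄ = (16 + 6 + 11 + 14 + 8 + 11 + 6 + 15 + 16 + 16 + 9 + 14 + 15 + 5 + 8 + 5 + 16 + 16) / 18 = 207 / 18 = 11.5000
UCL = c̄ + 3√c̄ = 11.5000 + 3 × √11.5000 = 11.5000 + 3 × 3.3912 = 21.6735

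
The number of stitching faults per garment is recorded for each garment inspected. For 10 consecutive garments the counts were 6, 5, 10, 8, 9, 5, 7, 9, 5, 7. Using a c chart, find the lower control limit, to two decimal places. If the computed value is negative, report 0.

0.00

c̄ = (6 + 5 + 10 + 8 + 9 + 5 + 7 + 9 + 5 + 7) / 10 = 71 / 10 = 7.1000
LCL = c̄ − 3√c̄ = 7.1000 − 3 × 2.6646 = -0.8937 → 0 (cannot be negative)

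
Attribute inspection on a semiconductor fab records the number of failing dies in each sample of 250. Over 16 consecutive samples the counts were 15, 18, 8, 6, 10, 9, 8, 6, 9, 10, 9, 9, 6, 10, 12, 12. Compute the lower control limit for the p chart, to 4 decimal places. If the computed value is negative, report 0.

p̄ = Σdᵢ / (k·n) = 157 / (16 × 250) = 0.03925
LCL = p̄ − 3·√(p̄(1−p̄)/n) = 0.03925 − 3 × 0.01228 = 0.00241

0.0024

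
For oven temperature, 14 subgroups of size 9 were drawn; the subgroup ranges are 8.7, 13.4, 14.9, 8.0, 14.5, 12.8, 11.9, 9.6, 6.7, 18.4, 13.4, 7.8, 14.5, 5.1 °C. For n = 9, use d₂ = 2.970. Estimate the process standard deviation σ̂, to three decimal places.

R̄ = (8.7 + 13.4 + 14.9 + 8.0 + 14.5 + 12.8 + 11.9 + 9.6 + 6.7 + 18.4 + 13.4 + 7.8 + 14.5 + 5.1) / 14 = 11.4071
σ̂ = R̄ / d₂ = 11.4071 / 2.970 = 3.8408

3.841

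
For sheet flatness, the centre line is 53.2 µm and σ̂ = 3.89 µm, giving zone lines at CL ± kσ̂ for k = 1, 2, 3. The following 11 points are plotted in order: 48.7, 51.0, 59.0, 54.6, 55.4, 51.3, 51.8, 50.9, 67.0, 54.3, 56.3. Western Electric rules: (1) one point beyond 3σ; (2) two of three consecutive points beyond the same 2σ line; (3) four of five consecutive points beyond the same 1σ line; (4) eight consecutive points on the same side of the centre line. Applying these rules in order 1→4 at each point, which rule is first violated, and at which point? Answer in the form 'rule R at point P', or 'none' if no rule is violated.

Zone of each point (C = within 1σ̂, B = 1σ̂–2σ̂, A = 2σ̂–3σ̂, * = beyond 3σ̂; sign = side of CL): 1:-B, 2:-C, 3:+B, 4:+C, 5:+C, 6:-C, 7:-C, 8:-C, 9:+*, 10:+C, 11:+C
Rule 1 (one point beyond the 3σ limits) is satisfied at point 9.

rule 1 at point 9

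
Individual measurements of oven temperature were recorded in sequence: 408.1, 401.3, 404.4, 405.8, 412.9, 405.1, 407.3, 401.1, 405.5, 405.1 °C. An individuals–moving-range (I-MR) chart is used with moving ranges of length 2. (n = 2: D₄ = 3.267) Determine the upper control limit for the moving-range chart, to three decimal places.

14.302

Moving ranges: 6.8, 3.1, 1.4, 7.1, 7.8, 2.2, 6.2, 4.4, 0.4; M̄R̄ = 39.4000 / 9 = 4.3778
UCL_MR = D₄·M̄R̄ = 3.267 × 4.3778 = 14.3022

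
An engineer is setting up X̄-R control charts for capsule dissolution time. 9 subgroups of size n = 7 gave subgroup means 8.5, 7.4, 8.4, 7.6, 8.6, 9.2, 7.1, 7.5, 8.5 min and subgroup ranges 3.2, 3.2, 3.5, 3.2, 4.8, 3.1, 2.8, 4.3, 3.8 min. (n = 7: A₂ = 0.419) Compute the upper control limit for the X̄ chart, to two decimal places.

X̄̄ = (8.5 + 7.4 + 8.4 + 7.6 + 8.6 + 9.2 + 7.1 + 7.5 + 8.5) / 9 = 72.8000 / 9 = 8.0889
R̄ = (3.2 + 3.2 + 3.5 + 3.2 + 4.8 + 3.1 + 2.8 + 4.3 + 3.8) / 9 = 31.9000 / 9 = 3.5444
UCL = X̄̄ + A₂·R̄ = 8.0889 + 0.419 × 3.5444 = 9.5740

9.57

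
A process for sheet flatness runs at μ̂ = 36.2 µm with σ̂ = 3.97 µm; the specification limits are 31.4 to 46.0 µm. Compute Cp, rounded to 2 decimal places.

Cp = (USL − LSL) / (6σ̂) = (46.0 − 31.4) / (6 × 3.97) = 14.6000 / 23.8200 = 0.6129

0.61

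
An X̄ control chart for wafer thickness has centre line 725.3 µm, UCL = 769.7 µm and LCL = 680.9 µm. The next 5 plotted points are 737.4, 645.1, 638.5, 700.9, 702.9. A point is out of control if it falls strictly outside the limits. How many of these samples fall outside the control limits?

Compare each point to [680.9, 769.7]: sample 2 = 645.1 < LCL; sample 3 = 638.5 < LCL.

2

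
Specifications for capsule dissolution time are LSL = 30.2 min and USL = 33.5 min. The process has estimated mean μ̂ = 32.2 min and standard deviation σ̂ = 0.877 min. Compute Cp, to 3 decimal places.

Cp = (USL − LSL) / (6σ̂) = (33.5 − 30.2) / (6 × 0.877) = 3.3000 / 5.2620 = 0.6271

0.627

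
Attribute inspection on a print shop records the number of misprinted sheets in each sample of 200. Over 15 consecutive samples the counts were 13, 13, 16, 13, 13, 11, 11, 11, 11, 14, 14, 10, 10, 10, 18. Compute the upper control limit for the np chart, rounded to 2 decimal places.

22.82

p̄ = Σdᵢ / (k·n) = 188 / (15 × 200) = 0.06267
UCL = np̄ + 3·√(np̄(1−p̄)) = 12.5333 + 3 × √(12.5333×0.93733) = 12.5333 + 3 × 3.4275 = 22.8159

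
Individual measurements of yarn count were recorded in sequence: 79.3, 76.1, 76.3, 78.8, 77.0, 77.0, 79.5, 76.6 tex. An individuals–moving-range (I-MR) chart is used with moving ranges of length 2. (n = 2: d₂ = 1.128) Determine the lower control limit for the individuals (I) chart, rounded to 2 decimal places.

72.60

X̄ = (79.3 + 76.1 + 76.3 + 78.8 + 77.0 + 77.0 + 79.5 + 76.6) / 8 = 77.5750
Moving ranges: 3.2, 0.2, 2.5, 1.8, 0.0, 2.5, 2.9; M̄R̄ = 13.1000 / 7 = 1.8714
LCL = X̄ − 3·M̄R̄/d₂ = 77.5750 − 3 × 1.8714 / 1.128 = 72.5978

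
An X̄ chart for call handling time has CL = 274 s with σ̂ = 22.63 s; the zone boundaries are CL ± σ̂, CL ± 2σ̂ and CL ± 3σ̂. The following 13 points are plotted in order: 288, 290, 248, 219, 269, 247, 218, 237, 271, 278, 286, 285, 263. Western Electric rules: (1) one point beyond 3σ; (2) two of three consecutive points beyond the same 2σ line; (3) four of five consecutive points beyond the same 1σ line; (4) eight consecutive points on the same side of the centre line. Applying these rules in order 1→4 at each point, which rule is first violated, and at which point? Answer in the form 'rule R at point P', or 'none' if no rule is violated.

rule 3 at point 7

Zone of each point (C = within 1σ̂, B = 1σ̂–2σ̂, A = 2σ̂–3σ̂, * = beyond 3σ̂; sign = side of CL): 1:+C, 2:+C, 3:-B, 4:-A, 5:-C, 6:-B, 7:-A, 8:-B, 9:-C, 10:+C, 11:+C, 12:+C, 13:-C
Rule 3 (four of five consecutive points beyond the same 1σ limit) is satisfied at point 7.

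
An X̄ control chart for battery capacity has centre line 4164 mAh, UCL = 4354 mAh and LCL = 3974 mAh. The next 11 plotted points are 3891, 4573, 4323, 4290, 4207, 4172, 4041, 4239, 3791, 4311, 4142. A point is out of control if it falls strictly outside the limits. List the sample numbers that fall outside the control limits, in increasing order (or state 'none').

Compare each point to [3974, 4354]: sample 1 = 3891 < LCL; sample 2 = 4573 > UCL; sample 9 = 3791 < LCL.

1, 2, 9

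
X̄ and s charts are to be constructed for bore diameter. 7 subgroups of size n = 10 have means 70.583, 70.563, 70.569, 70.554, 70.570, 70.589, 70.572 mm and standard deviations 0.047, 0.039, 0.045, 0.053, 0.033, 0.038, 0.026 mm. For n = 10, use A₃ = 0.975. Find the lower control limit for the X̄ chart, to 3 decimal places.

X̄̄ = (70.583 + 70.563 + 70.569 + 70.554 + 70.570 + 70.589 + 70.572) / 7 = 70.5714
s̄ = (0.047 + 0.039 + 0.045 + 0.053 + 0.033 + 0.038 + 0.026) / 7 = 0.0401
LCL = X̄̄ − A₃·s̄ = 70.5714 − 0.975 × 0.0401 = 70.5323

70.532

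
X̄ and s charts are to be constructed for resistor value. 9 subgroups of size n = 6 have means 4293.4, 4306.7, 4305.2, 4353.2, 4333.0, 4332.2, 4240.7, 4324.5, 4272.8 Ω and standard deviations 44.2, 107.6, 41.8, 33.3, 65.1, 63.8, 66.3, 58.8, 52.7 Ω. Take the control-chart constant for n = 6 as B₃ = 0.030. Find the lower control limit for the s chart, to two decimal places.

s̄ = (44.2 + 107.6 + 41.8 + 33.3 + 65.1 + 63.8 + 66.3 + 58.8 + 52.7) / 9 = 59.2889
LCL_s = B₃·s̄ = 0.030 × 59.2889 = 1.7787

1.78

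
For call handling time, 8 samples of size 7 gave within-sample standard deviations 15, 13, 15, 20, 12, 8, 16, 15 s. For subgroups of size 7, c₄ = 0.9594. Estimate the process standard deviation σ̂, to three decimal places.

s̄ = (15 + 13 + 15 + 20 + 12 + 8 + 16 + 15) / 8 = 14.2500
σ̂ = s̄ / c₄ = 14.2500 / 0.9594 = 14.8530

14.853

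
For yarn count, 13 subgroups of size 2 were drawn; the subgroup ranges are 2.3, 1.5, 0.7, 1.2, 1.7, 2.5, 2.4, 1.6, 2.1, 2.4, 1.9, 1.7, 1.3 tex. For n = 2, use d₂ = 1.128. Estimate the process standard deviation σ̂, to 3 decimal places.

1.589

R̄ = (2.3 + 1.5 + 0.7 + 1.2 + 1.7 + 2.5 + 2.4 + 1.6 + 2.1 + 2.4 + 1.9 + 1.7 + 1.3) / 13 = 1.7923
σ̂ = R̄ / d₂ = 1.7923 / 1.128 = 1.5889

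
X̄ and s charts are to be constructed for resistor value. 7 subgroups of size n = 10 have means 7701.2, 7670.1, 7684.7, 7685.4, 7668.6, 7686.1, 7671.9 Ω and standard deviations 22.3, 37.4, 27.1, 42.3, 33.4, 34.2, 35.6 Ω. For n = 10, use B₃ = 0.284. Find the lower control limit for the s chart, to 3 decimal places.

9.425

s̄ = (22.3 + 37.4 + 27.1 + 42.3 + 33.4 + 34.2 + 35.6) / 7 = 33.1857
LCL_s = B₃·s̄ = 0.284 × 33.1857 = 9.4247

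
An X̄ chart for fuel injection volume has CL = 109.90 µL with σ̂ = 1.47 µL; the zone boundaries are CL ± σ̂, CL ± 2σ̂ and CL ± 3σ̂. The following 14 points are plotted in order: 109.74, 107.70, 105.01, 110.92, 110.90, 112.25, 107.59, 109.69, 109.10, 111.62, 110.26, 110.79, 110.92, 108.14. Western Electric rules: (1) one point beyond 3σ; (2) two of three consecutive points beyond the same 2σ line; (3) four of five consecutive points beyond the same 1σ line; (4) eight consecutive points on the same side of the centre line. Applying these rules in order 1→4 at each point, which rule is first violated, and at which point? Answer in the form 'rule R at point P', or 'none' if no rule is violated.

rule 1 at point 3

Zone of each point (C = within 1σ̂, B = 1σ̂–2σ̂, A = 2σ̂–3σ̂, * = beyond 3σ̂; sign = side of CL): 1:-C, 2:-B, 3:-*, 4:+C, 5:+C, 6:+B, 7:-B, 8:-C, 9:-C, 10:+B, 11:+C, 12:+C, 13:+C, 14:-B
Rule 1 (one point beyond the 3σ limits) is satisfied at point 3.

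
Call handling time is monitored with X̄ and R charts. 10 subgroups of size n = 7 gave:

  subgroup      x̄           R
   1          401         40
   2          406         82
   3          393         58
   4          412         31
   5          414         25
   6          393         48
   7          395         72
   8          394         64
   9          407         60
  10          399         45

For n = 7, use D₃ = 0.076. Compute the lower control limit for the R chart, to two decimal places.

R̄ = (40 + 82 + 58 + 31 + 25 + 48 + 72 + 64 + 60 + 45) / 10 = 525.0000 / 10 = 52.5000
LCL_R = D₃·R̄ = 0.076 × 52.5000 = 3.9900

3.99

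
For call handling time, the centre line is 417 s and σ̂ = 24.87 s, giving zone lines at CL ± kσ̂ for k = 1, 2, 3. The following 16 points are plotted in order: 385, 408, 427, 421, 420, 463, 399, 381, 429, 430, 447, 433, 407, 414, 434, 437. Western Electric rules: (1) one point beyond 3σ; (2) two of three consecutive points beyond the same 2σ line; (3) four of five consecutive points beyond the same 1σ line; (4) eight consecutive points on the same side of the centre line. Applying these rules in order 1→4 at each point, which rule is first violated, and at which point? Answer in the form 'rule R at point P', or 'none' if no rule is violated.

Zone of each point (C = within 1σ̂, B = 1σ̂–2σ̂, A = 2σ̂–3σ̂, * = beyond 3σ̂; sign = side of CL): 1:-B, 2:-C, 3:+C, 4:+C, 5:+C, 6:+B, 7:-C, 8:-B, 9:+C, 10:+C, 11:+B, 12:+C, 13:-C, 14:-C, 15:+C, 16:+C
No rule fires across all 16 points.

none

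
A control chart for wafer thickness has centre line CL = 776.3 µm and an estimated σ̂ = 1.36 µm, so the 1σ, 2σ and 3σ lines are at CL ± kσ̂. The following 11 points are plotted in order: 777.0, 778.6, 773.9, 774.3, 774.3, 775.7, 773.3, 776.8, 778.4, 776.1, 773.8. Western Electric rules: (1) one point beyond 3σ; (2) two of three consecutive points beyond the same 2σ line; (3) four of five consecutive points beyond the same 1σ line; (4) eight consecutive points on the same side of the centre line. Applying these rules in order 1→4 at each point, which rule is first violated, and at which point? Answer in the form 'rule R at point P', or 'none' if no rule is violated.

Zone of each point (C = within 1σ̂, B = 1σ̂–2σ̂, A = 2σ̂–3σ̂, * = beyond 3σ̂; sign = side of CL): 1:+C, 2:+B, 3:-B, 4:-B, 5:-B, 6:-C, 7:-A, 8:+C, 9:+B, 10:-C, 11:-B
Rule 3 (four of five consecutive points beyond the same 1σ limit) is satisfied at point 7.

rule 3 at point 7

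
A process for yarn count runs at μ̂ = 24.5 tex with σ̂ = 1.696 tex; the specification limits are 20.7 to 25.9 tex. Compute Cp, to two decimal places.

Cp = (USL − LSL) / (6σ̂) = (25.9 − 20.7) / (6 × 1.696) = 5.2000 / 10.1760 = 0.5110

0.51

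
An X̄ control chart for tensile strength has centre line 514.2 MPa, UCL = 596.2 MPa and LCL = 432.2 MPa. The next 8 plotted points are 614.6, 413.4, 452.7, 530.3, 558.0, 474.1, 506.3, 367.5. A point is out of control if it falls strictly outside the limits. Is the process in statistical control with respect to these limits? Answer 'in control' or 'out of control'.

Compare each point to [432.2, 596.2]: sample 1 = 614.6 > UCL; sample 2 = 413.4 < LCL; sample 8 = 367.5 < LCL.

out of control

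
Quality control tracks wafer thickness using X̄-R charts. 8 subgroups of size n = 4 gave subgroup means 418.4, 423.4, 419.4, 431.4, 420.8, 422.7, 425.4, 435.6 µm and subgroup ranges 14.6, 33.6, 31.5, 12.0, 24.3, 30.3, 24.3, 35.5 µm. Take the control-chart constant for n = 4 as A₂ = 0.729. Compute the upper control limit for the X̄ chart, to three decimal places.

X̄̄ = (418.4 + 423.4 + 419.4 + 431.4 + 420.8 + 422.7 + 425.4 + 435.6) / 8 = 3397.1000 / 8 = 424.6375
R̄ = (14.6 + 33.6 + 31.5 + 12.0 + 24.3 + 30.3 + 24.3 + 35.5) / 8 = 206.1000 / 8 = 25.7625
UCL = X̄̄ + A₂·R̄ = 424.6375 + 0.729 × 25.7625 = 443.4184

443.418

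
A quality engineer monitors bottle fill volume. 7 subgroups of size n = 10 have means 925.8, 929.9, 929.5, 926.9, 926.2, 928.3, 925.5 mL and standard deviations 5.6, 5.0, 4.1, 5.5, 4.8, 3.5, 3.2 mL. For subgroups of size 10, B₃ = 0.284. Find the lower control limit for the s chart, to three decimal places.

1.286

s̄ = (5.6 + 5.0 + 4.1 + 5.5 + 4.8 + 3.5 + 3.2) / 7 = 4.5286
LCL_s = B₃·s̄ = 0.284 × 4.5286 = 1.2861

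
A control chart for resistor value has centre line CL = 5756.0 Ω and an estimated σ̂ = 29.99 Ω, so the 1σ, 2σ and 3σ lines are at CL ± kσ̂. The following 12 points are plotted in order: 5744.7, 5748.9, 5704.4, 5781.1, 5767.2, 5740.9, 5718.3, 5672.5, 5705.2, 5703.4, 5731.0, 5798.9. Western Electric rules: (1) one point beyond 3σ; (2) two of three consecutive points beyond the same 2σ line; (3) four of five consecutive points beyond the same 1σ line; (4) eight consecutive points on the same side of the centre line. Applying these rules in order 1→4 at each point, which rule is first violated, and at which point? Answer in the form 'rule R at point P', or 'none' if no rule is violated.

Zone of each point (C = within 1σ̂, B = 1σ̂–2σ̂, A = 2σ̂–3σ̂, * = beyond 3σ̂; sign = side of CL): 1:-C, 2:-C, 3:-B, 4:+C, 5:+C, 6:-C, 7:-B, 8:-A, 9:-B, 10:-B, 11:-C, 12:+B
Rule 3 (four of five consecutive points beyond the same 1σ limit) is satisfied at point 10.

rule 3 at point 10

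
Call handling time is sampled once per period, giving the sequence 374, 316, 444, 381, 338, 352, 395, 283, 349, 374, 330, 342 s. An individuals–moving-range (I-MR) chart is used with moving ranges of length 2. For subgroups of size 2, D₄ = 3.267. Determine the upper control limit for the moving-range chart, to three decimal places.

180.576

Moving ranges: 58, 128, 63, 43, 14, 43, 112, 66, 25, 44, 12; M̄R̄ = 608.0000 / 11 = 55.2727
UCL_MR = D₄·M̄R̄ = 3.267 × 55.2727 = 180.5760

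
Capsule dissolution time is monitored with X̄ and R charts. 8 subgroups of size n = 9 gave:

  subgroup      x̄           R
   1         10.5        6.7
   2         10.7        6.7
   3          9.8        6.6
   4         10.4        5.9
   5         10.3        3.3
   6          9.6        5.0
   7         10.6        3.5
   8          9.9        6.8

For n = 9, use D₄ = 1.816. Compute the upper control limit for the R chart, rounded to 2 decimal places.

10.10

R̄ = (6.7 + 6.7 + 6.6 + 5.9 + 3.3 + 5.0 + 3.5 + 6.8) / 8 = 44.5000 / 8 = 5.5625
UCL_R = D₄·R̄ = 1.816 × 5.5625 = 10.1015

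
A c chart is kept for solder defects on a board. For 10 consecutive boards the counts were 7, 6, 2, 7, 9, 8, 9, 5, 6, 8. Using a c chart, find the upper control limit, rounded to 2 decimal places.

c̄ = (7 + 6 + 2 + 7 + 9 + 8 + 9 + 5 + 6 + 8) / 10 = 67 / 10 = 6.7000
UCL = c̄ + 3√c̄ = 6.7000 + 3 × √6.7000 = 6.7000 + 3 × 2.5884 = 14.4653

14.47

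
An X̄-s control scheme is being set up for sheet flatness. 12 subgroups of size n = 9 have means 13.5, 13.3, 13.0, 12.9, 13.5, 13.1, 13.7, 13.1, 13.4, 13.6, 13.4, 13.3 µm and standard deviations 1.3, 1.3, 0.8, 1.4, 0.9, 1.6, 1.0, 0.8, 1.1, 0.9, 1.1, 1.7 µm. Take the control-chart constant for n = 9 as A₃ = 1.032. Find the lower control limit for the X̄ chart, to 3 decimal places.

X̄̄ = (13.5 + 13.3 + 13.0 + 12.9 + 13.5 + 13.1 + 13.7 + 13.1 + 13.4 + 13.6 + 13.4 + 13.3) / 12 = 13.3167
s̄ = (1.3 + 1.3 + 0.8 + 1.4 + 0.9 + 1.6 + 1.0 + 0.8 + 1.1 + 0.9 + 1.1 + 1.7) / 12 = 1.1583
LCL = X̄̄ − A₃·s̄ = 13.3167 − 1.032 × 1.1583 = 12.1213

12.121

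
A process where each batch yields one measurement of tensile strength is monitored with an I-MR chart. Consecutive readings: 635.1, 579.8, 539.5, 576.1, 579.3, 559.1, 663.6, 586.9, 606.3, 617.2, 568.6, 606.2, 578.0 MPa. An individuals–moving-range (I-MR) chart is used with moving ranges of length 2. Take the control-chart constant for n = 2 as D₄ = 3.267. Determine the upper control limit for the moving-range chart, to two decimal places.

131.09

Moving ranges: 55.3, 40.3, 36.6, 3.2, 20.2, 104.5, 76.7, 19.4, 10.9, 48.6, 37.6, 28.2; M̄R̄ = 481.5000 / 12 = 40.1250
UCL_MR = D₄·M̄R̄ = 3.267 × 40.1250 = 131.0884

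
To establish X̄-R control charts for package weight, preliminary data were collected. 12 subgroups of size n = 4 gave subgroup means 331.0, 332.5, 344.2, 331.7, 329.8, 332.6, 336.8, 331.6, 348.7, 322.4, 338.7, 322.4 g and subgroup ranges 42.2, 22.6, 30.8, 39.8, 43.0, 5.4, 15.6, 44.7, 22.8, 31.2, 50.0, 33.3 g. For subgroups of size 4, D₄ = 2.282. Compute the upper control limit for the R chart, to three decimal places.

R̄ = (42.2 + 22.6 + 30.8 + 39.8 + 43.0 + 5.4 + 15.6 + 44.7 + 22.8 + 31.2 + 50.0 + 33.3) / 12 = 381.4000 / 12 = 31.7833
UCL_R = D₄·R̄ = 2.282 × 31.7833 = 72.5296

72.530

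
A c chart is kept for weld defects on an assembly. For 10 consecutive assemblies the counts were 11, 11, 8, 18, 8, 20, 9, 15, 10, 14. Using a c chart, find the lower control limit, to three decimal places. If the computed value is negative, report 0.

c̄ = (11 + 11 + 8 + 18 + 8 + 20 + 9 + 15 + 10 + 14) / 10 = 124 / 10 = 12.4000
LCL = c̄ − 3√c̄ = 12.4000 − 3 × 3.5214 = 1.8359

1.836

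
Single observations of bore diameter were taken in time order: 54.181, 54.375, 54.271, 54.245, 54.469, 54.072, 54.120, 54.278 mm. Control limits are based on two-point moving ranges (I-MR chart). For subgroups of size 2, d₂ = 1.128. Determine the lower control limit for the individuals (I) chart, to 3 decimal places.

53.814

X̄ = (54.181 + 54.375 + 54.271 + 54.245 + 54.469 + 54.072 + 54.120 + 54.278) / 8 = 54.2514
Moving ranges: 0.194, 0.104, 0.026, 0.224, 0.397, 0.048, 0.158; M̄R̄ = 1.1510 / 7 = 0.1644
LCL = X̄ − 3·M̄R̄/d₂ = 54.2514 − 3 × 0.1644 / 1.128 = 53.8141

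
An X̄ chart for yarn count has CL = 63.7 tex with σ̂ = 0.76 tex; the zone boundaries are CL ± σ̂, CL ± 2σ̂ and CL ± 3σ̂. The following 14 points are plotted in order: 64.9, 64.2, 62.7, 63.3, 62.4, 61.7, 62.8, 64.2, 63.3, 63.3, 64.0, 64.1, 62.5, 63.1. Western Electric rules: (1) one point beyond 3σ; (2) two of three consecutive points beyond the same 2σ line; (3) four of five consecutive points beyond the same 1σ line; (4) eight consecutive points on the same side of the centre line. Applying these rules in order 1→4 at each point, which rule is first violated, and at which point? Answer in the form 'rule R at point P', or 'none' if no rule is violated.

Zone of each point (C = within 1σ̂, B = 1σ̂–2σ̂, A = 2σ̂–3σ̂, * = beyond 3σ̂; sign = side of CL): 1:+B, 2:+C, 3:-B, 4:-C, 5:-B, 6:-A, 7:-B, 8:+C, 9:-C, 10:-C, 11:+C, 12:+C, 13:-B, 14:-C
Rule 3 (four of five consecutive points beyond the same 1σ limit) is satisfied at point 7.

rule 3 at point 7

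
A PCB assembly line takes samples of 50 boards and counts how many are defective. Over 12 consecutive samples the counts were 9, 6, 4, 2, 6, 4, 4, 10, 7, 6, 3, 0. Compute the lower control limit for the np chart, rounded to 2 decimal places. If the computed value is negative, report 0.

0.00

p̄ = Σdᵢ / (k·n) = 61 / (12 × 50) = 0.10167
LCL = np̄ − 3·√(np̄(1−p̄)) = 5.0833 − 3 × 2.1369 = -1.3275 → 0 (negative, so LCL = 0)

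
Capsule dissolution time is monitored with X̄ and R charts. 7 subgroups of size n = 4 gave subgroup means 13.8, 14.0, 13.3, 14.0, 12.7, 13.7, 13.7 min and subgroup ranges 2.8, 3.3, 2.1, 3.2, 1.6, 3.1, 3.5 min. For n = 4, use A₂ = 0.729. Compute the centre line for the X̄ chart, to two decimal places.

13.60

X̄̄ = (13.8 + 14.0 + 13.3 + 14.0 + 12.7 + 13.7 + 13.7) / 7 = 95.2000 / 7 = 13.6000
CL = X̄̄ = 13.6000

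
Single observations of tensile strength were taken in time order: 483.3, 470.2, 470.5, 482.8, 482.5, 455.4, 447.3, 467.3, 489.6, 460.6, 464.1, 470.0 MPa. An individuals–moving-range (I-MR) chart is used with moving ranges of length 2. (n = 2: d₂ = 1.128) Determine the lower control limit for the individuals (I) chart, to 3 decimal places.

X̄ = (483.3 + 470.2 + 470.5 + 482.8 + 482.5 + 455.4 + 447.3 + 467.3 + 489.6 + 460.6 + 464.1 + 470.0) / 12 = 470.3000
Moving ranges: 13.1, 0.3, 12.3, 0.3, 27.1, 8.1, 20.0, 22.3, 29.0, 3.5, 5.9; M̄R̄ = 141.9000 / 11 = 12.9000
LCL = X̄ − 3·M̄R̄/d₂ = 470.3000 − 3 × 12.9000 / 1.128 = 435.9915

435.991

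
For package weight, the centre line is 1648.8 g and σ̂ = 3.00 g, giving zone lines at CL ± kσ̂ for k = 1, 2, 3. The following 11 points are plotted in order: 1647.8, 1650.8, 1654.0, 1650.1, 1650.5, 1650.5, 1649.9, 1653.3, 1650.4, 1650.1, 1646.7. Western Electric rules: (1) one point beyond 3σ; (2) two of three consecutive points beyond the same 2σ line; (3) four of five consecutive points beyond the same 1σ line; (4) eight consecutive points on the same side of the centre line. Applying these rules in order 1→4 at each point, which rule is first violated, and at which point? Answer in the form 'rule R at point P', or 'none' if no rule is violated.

rule 4 at point 9

Zone of each point (C = within 1σ̂, B = 1σ̂–2σ̂, A = 2σ̂–3σ̂, * = beyond 3σ̂; sign = side of CL): 1:-C, 2:+C, 3:+B, 4:+C, 5:+C, 6:+C, 7:+C, 8:+B, 9:+C, 10:+C, 11:-C
Rule 4 (eight consecutive points on the same side of the centre line) is satisfied at point 9.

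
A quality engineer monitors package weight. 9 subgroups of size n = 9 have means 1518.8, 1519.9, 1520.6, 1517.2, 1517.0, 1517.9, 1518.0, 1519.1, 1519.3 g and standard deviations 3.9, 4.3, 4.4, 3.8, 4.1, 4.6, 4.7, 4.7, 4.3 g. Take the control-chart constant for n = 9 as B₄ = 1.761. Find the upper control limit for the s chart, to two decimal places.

7.59

s̄ = (3.9 + 4.3 + 4.4 + 3.8 + 4.1 + 4.6 + 4.7 + 4.7 + 4.3) / 9 = 4.3111
UCL_s = B₄·s̄ = 1.761 × 4.3111 = 7.5919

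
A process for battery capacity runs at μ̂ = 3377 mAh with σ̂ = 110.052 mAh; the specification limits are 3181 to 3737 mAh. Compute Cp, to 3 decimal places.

Cp = (USL − LSL) / (6σ̂) = (3737 − 3181) / (6 × 110.052) = 556.0000 / 660.3120 = 0.8420

0.842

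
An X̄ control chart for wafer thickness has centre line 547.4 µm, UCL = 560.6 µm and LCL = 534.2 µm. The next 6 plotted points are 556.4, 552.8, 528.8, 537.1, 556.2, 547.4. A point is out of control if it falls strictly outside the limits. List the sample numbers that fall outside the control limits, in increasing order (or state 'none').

3

Compare each point to [534.2, 560.6]: sample 3 = 528.8 < LCL.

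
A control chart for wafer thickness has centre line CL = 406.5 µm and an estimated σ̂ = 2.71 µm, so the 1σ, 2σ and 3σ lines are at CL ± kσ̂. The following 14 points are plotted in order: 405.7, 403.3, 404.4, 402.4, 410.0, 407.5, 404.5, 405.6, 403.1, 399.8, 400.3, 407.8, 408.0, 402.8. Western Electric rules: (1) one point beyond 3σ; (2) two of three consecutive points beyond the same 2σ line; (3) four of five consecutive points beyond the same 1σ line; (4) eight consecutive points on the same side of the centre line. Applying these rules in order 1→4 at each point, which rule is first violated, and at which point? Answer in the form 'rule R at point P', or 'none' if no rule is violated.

Zone of each point (C = within 1σ̂, B = 1σ̂–2σ̂, A = 2σ̂–3σ̂, * = beyond 3σ̂; sign = side of CL): 1:-C, 2:-B, 3:-C, 4:-B, 5:+B, 6:+C, 7:-C, 8:-C, 9:-B, 10:-A, 11:-A, 12:+C, 13:+C, 14:-B
Rule 2 (two of three consecutive points beyond the same 2σ limit) is satisfied at point 11.

rule 2 at point 11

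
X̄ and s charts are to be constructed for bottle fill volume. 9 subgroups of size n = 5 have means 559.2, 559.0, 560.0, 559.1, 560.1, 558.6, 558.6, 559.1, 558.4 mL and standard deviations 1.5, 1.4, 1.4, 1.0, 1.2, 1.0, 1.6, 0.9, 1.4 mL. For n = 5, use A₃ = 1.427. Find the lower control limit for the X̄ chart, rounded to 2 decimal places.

557.31

X̄̄ = (559.2 + 559.0 + 560.0 + 559.1 + 560.1 + 558.6 + 558.6 + 559.1 + 558.4) / 9 = 559.1222
s̄ = (1.5 + 1.4 + 1.4 + 1.0 + 1.2 + 1.0 + 1.6 + 0.9 + 1.4) / 9 = 1.2667
LCL = X̄̄ − A₃·s̄ = 559.1222 − 1.427 × 1.2667 = 557.3147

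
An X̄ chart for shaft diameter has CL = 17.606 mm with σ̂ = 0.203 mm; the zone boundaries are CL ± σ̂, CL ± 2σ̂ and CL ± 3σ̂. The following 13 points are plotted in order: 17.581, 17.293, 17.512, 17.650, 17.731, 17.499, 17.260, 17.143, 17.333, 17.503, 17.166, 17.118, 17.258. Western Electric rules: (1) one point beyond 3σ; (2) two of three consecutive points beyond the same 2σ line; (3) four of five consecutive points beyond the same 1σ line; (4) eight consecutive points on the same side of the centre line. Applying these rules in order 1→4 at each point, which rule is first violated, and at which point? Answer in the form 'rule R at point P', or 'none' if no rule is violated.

Zone of each point (C = within 1σ̂, B = 1σ̂–2σ̂, A = 2σ̂–3σ̂, * = beyond 3σ̂; sign = side of CL): 1:-C, 2:-B, 3:-C, 4:+C, 5:+C, 6:-C, 7:-B, 8:-A, 9:-B, 10:-C, 11:-A, 12:-A, 13:-B
Rule 3 (four of five consecutive points beyond the same 1σ limit) is satisfied at point 11.

rule 3 at point 11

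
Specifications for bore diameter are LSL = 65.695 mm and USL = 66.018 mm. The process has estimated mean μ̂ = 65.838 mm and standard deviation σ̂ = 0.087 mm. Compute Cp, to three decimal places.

Cp = (USL − LSL) / (6σ̂) = (66.018 − 65.695) / (6 × 0.087) = 0.3230 / 0.5220 = 0.6188

0.619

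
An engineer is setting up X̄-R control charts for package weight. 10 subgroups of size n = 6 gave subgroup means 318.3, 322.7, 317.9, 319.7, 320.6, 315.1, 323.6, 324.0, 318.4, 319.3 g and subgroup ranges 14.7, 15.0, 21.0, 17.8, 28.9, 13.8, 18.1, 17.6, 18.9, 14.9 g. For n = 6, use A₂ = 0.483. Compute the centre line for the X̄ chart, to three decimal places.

X̄̄ = (318.3 + 322.7 + 317.9 + 319.7 + 320.6 + 315.1 + 323.6 + 324.0 + 318.4 + 319.3) / 10 = 3199.6000 / 10 = 319.9600
CL = X̄̄ = 319.9600

319.960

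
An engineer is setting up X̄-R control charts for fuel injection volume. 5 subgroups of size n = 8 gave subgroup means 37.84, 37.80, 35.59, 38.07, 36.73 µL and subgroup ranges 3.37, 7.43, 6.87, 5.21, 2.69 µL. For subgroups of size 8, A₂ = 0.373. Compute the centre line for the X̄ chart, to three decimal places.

37.206

X̄̄ = (37.84 + 37.80 + 35.59 + 38.07 + 36.73) / 5 = 186.0300 / 5 = 37.2060
CL = X̄̄ = 37.2060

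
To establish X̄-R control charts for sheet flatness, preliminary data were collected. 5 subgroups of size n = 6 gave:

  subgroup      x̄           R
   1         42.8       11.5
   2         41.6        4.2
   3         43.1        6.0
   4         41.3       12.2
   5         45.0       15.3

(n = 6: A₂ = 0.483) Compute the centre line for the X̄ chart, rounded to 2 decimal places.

X̄̄ = (42.8 + 41.6 + 43.1 + 41.3 + 45.0) / 5 = 213.8000 / 5 = 42.7600
CL = X̄̄ = 42.7600

42.76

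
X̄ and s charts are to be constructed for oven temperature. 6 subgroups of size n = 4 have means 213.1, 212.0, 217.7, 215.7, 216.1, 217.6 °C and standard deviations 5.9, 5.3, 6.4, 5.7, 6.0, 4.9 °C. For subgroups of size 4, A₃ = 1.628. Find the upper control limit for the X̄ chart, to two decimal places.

224.65

X̄̄ = (213.1 + 212.0 + 217.7 + 215.7 + 216.1 + 217.6) / 6 = 215.3667
s̄ = (5.9 + 5.3 + 6.4 + 5.7 + 6.0 + 4.9) / 6 = 5.7000
UCL = X̄̄ + A₃·s̄ = 215.3667 + 1.628 × 5.7000 = 224.6463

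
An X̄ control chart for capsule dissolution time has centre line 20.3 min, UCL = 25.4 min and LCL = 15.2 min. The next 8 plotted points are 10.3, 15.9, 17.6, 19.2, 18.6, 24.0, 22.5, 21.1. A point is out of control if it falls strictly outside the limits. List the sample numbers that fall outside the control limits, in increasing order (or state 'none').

Compare each point to [15.2, 25.4]: sample 1 = 10.3 < LCL.

1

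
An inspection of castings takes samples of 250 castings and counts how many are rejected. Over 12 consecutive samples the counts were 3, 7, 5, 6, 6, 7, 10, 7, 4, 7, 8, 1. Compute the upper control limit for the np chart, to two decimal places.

13.13

p̄ = Σdᵢ / (k·n) = 71 / (12 × 250) = 0.02367
UCL = np̄ + 3·√(np̄(1−p̄)) = 5.9167 + 3 × √(5.9167×0.97633) = 5.9167 + 3 × 2.4035 = 13.1271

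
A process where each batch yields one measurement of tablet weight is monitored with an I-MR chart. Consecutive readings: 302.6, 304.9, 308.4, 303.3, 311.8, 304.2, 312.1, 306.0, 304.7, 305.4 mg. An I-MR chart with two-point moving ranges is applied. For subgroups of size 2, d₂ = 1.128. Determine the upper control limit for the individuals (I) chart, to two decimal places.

319.05

X̄ = (302.6 + 304.9 + 308.4 + 303.3 + 311.8 + 304.2 + 312.1 + 306.0 + 304.7 + 305.4) / 10 = 306.3400
Moving ranges: 2.3, 3.5, 5.1, 8.5, 7.6, 7.9, 6.1, 1.3, 0.7; M̄R̄ = 43.0000 / 9 = 4.7778
UCL = X̄ + 3·M̄R̄/d₂ = 306.3400 + 3 × 4.7778 / 1.128 = 319.0469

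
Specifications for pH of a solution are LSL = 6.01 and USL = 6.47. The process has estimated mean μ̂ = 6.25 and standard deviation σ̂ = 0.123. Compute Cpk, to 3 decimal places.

0.596

Cpu = (USL − μ̂) / (3σ̂) = (6.47 − 6.25) / (3 × 0.123) = 0.5962; Cpl = (μ̂ − LSL) / (3σ̂) = (6.25 − 6.01) / (3 × 0.123) = 0.6504; Cpk = min(Cpu, Cpl) = 0.5962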